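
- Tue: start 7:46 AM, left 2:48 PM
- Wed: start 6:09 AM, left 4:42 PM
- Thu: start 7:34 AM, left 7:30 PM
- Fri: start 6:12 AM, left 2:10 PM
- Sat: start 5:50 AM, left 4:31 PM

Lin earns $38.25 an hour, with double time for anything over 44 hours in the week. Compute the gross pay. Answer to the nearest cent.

Tue: 7:46 AM–2:48 PM = 7 h 2 min
Wed: 6:09 AM–4:42 PM = 10 h 33 min
Thu: 7:34 AM–7:30 PM = 11 h 56 min
Fri: 6:12 AM–2:10 PM = 7 h 58 min
Sat: 5:50 AM–4:31 PM = 10 h 41 min
Total worked: 48 h 10 min = 2890 min.
Regular 44 h 0 min = 2640 min at $38.25/h; overtime 4 h 10 min = 250 min at $76.50/h.
Pay = (2640 × $38.25 + 250 × $76.50) ÷ 60 = $2001.75.

$2001.75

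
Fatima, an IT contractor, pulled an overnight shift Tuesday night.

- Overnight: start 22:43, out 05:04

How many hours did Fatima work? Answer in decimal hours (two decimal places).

6.35 hours

Overnight: 22:43 → midnight = 1 h 17 min; midnight → 05:04 = 5 h 4 min; span 6 h 21 min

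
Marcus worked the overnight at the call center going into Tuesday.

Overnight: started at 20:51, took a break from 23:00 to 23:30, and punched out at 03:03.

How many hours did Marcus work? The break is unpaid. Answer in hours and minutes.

5 h 42 min

Overnight: 20:51 → midnight = 3 h 9 min; midnight → 03:03 = 3 h 3 min; span 6 h 12 min; less 30 min break → 5 h 42 min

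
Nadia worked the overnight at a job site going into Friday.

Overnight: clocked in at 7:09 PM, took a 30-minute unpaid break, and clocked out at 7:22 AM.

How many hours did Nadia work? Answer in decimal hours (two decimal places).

11.72 hours

Overnight: 7:09 PM → midnight = 4 h 51 min; midnight → 7:22 AM = 7 h 22 min; span 12 h 13 min; less 30 min break → 11 h 43 min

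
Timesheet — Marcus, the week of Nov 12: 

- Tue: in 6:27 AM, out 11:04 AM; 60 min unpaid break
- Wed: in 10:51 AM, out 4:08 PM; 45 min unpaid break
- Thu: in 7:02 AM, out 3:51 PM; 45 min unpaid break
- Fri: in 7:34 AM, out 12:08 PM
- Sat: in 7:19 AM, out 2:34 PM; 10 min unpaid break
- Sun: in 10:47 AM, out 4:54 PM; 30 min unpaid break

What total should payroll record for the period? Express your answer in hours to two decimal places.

33.48 hours

Tue: 6:27 AM–11:04 AM = 4 h 37 min; less 60 min break → 3 h 37 min
Wed: 10:51 AM–4:08 PM = 5 h 17 min; less 45 min break → 4 h 32 min
Thu: 7:02 AM–3:51 PM = 8 h 49 min; less 45 min break → 8 h 4 min
Fri: 7:34 AM–12:08 PM = 4 h 34 min
Sat: 7:19 AM–2:34 PM = 7 h 15 min; less 10 min break → 7 h 5 min
Sun: 10:47 AM–4:54 PM = 6 h 7 min; less 30 min break → 5 h 37 min
Total: 3 h 37 min + 4 h 32 min + 8 h 4 min + 4 h 34 min + 7 h 5 min + 5 h 37 min = 33 h 29 min.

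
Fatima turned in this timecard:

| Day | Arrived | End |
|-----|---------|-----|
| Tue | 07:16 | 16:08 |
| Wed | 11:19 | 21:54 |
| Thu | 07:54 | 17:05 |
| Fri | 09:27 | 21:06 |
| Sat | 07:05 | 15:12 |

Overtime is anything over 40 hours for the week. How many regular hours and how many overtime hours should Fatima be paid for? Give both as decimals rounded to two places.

Regular 40.00 hours, overtime 8.40 hours

Tue: 07:16–16:08 = 8 h 52 min
Wed: 11:19–21:54 = 10 h 35 min
Thu: 07:54–17:05 = 9 h 11 min
Fri: 09:27–21:06 = 11 h 39 min
Sat: 07:05–15:12 = 8 h 7 min
Total worked: 48 h 24 min = 48.40 h.
Threshold 40 h → overtime 8 h 24 min, regular 40 h 0 min.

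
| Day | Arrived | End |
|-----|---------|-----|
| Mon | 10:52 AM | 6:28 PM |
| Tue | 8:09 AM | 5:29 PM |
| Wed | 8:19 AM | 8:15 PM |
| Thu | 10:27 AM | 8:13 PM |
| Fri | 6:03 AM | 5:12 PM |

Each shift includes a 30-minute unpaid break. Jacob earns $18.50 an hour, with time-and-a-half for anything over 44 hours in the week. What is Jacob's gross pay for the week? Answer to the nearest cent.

$905.11

Mon: 10:52 AM–6:28 PM = 7 h 36 min; less 30 min break → 7 h 6 min
Tue: 8:09 AM–5:29 PM = 9 h 20 min; less 30 min break → 8 h 50 min
Wed: 8:19 AM–8:15 PM = 11 h 56 min; less 30 min break → 11 h 26 min
Thu: 10:27 AM–8:13 PM = 9 h 46 min; less 30 min break → 9 h 16 min
Fri: 6:03 AM–5:12 PM = 11 h 9 min; less 30 min break → 10 h 39 min
Total worked: 47 h 17 min = 2837 min.
Regular 44 h 0 min = 2640 min at $18.50/h; overtime 3 h 17 min = 197 min at $27.75/h.
Pay = (2640 × $18.50 + 197 × $27.75) ÷ 60 = $905.11.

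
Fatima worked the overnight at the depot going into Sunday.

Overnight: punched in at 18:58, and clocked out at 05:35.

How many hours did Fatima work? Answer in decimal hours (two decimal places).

Overnight: 18:58 → midnight = 5 h 2 min; midnight → 05:35 = 5 h 35 min; span 10 h 37 min

10.62 hours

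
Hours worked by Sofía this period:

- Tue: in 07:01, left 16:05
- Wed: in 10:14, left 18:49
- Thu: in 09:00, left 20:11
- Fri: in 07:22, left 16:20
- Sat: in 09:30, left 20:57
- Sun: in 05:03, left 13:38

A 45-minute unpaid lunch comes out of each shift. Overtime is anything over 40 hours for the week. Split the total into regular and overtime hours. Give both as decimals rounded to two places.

Tue: 07:01–16:05 = 9 h 4 min; less 45 min break → 8 h 19 min
Wed: 10:14–18:49 = 8 h 35 min; less 45 min break → 7 h 50 min
Thu: 09:00–20:11 = 11 h 11 min; less 45 min break → 10 h 26 min
Fri: 07:22–16:20 = 8 h 58 min; less 45 min break → 8 h 13 min
Sat: 09:30–20:57 = 11 h 27 min; less 45 min break → 10 h 42 min
Sun: 05:03–13:38 = 8 h 35 min; less 45 min break → 7 h 50 min
Total worked: 53 h 20 min = 53.33 h.
Threshold 40 h → overtime 13 h 20 min, regular 40 h 0 min.

Regular 40.00 hours, overtime 13.33 hours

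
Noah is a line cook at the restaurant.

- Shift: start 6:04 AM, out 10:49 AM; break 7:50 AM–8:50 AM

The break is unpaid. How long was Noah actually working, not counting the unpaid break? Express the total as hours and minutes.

Shift: 6:04 AM–10:49 AM = 4 h 45 min; less 60 min break → 3 h 45 min

3 h 45 min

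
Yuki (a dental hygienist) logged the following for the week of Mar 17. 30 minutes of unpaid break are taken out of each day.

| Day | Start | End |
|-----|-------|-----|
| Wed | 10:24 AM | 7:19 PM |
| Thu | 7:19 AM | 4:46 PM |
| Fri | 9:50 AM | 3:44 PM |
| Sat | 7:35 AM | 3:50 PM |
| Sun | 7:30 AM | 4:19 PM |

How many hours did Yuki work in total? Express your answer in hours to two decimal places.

Wed: 10:24 AM–7:19 PM = 8 h 55 min; less 30 min break → 8 h 25 min
Thu: 7:19 AM–4:46 PM = 9 h 27 min; less 30 min break → 8 h 57 min
Fri: 9:50 AM–3:44 PM = 5 h 54 min; less 30 min break → 5 h 24 min
Sat: 7:35 AM–3:50 PM = 8 h 15 min; less 30 min break → 7 h 45 min
Sun: 7:30 AM–4:19 PM = 8 h 49 min; less 30 min break → 8 h 19 min
Total: 8 h 25 min + 8 h 57 min + 5 h 24 min + 7 h 45 min + 8 h 19 min = 38 h 50 min.

38.83 hours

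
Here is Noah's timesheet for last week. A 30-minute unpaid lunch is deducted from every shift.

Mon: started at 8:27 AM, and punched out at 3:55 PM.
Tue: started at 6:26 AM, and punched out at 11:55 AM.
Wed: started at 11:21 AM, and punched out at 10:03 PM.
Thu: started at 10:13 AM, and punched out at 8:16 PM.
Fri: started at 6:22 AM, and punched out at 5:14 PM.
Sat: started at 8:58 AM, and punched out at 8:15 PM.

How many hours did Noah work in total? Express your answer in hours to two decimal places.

Mon: 8:27 AM–3:55 PM = 7 h 28 min; less 30 min break → 6 h 58 min
Tue: 6:26 AM–11:55 AM = 5 h 29 min; less 30 min break → 4 h 59 min
Wed: 11:21 AM–10:03 PM = 10 h 42 min; less 30 min break → 10 h 12 min
Thu: 10:13 AM–8:16 PM = 10 h 3 min; less 30 min break → 9 h 33 min
Fri: 6:22 AM–5:14 PM = 10 h 52 min; less 30 min break → 10 h 22 min
Sat: 8:58 AM–8:15 PM = 11 h 17 min; less 30 min break → 10 h 47 min
Total: 6 h 58 min + 4 h 59 min + 10 h 12 min + 9 h 33 min + 10 h 22 min + 10 h 47 min = 52 h 51 min.

52.85 hours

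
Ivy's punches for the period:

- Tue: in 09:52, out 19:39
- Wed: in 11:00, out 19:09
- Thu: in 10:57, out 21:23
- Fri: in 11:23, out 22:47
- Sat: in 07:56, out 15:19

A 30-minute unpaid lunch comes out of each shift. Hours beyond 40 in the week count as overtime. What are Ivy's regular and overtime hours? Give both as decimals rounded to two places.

Regular 40.00 hours, overtime 4.65 hours

Tue: 09:52–19:39 = 9 h 47 min; less 30 min break → 9 h 17 min
Wed: 11:00–19:09 = 8 h 9 min; less 30 min break → 7 h 39 min
Thu: 10:57–21:23 = 10 h 26 min; less 30 min break → 9 h 56 min
Fri: 11:23–22:47 = 11 h 24 min; less 30 min break → 10 h 54 min
Sat: 07:56–15:19 = 7 h 23 min; less 30 min break → 6 h 53 min
Total worked: 44 h 39 min = 44.65 h.
Threshold 40 h → overtime 4 h 39 min, regular 40 h 0 min.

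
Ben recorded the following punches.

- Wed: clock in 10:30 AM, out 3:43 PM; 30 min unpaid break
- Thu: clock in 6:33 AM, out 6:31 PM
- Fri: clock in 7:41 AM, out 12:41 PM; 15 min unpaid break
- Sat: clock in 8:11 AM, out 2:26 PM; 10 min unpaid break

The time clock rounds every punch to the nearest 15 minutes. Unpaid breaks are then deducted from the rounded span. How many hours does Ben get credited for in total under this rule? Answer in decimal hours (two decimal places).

Wed: in 10:30 AM→10:30 AM, out 3:43 PM→3:45 PM; 5 h 15 min − 30 min = 4 h 45 min
Thu: in 6:33 AM→6:30 AM, out 6:31 PM→6:30 PM; 12 h 0 min
Fri: in 7:41 AM→7:45 AM, out 12:41 PM→12:45 PM; 5 h 0 min − 15 min = 4 h 45 min
Sat: in 8:11 AM→8:15 AM, out 2:26 PM→2:30 PM; 6 h 15 min − 10 min = 6 h 5 min
Total credited: 27 h 35 min.

27.58 hours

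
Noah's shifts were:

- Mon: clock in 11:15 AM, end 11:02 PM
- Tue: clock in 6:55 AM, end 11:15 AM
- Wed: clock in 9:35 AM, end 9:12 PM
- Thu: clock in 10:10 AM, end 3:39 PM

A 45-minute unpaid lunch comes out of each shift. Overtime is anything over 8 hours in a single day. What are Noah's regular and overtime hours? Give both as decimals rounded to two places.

Regular 24.32 hours, overtime 5.90 hours

Mon: 11:15 AM–11:02 PM = 11 h 47 min; less 45 min break → 11 h 2 min
Tue: 6:55 AM–11:15 AM = 4 h 20 min; less 45 min break → 3 h 35 min
Wed: 9:35 AM–9:12 PM = 11 h 37 min; less 45 min break → 10 h 52 min
Thu: 10:10 AM–3:39 PM = 5 h 29 min; less 45 min break → 4 h 44 min
Mon reg 8 h 0 min / OT 3 h 2 min; Tue reg 3 h 35 min / OT 0 h 0 min; Wed reg 8 h 0 min / OT 2 h 52 min; Thu reg 4 h 44 min / OT 0 h 0 min.
Totals: regular 24 h 19 min, overtime 5 h 54 min.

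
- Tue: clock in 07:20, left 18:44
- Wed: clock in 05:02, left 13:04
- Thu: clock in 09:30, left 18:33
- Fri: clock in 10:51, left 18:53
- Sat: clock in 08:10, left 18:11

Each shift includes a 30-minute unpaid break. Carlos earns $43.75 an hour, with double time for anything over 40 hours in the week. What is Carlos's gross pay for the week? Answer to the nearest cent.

$2102.92

Tue: 07:20–18:44 = 11 h 24 min; less 30 min break → 10 h 54 min
Wed: 05:02–13:04 = 8 h 2 min; less 30 min break → 7 h 32 min
Thu: 09:30–18:33 = 9 h 3 min; less 30 min break → 8 h 33 min
Fri: 10:51–18:53 = 8 h 2 min; less 30 min break → 7 h 32 min
Sat: 08:10–18:11 = 10 h 1 min; less 30 min break → 9 h 31 min
Total worked: 44 h 2 min = 2642 min.
Regular 40 h 0 min = 2400 min at $43.75/h; overtime 4 h 2 min = 242 min at $87.50/h.
Pay = (2400 × $43.75 + 242 × $87.50) ÷ 60 = $2102.92.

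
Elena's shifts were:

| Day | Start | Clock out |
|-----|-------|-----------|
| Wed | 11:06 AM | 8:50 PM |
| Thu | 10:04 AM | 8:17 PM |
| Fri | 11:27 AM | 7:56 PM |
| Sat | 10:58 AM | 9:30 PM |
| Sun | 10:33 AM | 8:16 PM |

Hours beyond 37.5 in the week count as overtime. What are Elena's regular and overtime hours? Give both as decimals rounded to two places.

Regular 37.50 hours, overtime 11.18 hours

Wed: 11:06 AM–8:50 PM = 9 h 44 min
Thu: 10:04 AM–8:17 PM = 10 h 13 min
Fri: 11:27 AM–7:56 PM = 8 h 29 min
Sat: 10:58 AM–9:30 PM = 10 h 32 min
Sun: 10:33 AM–8:16 PM = 9 h 43 min
Total worked: 48 h 41 min = 48.68 h.
Threshold 37.5 h → overtime 11 h 11 min, regular 37 h 30 min.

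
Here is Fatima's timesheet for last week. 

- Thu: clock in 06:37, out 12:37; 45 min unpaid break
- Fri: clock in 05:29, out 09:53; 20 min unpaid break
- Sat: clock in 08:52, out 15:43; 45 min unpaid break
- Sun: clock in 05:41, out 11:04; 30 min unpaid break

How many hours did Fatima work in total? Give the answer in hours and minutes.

20 h 18 min

Thu: 06:37–12:37 = 6 h 0 min; less 45 min break → 5 h 15 min
Fri: 05:29–09:53 = 4 h 24 min; less 20 min break → 4 h 4 min
Sat: 08:52–15:43 = 6 h 51 min; less 45 min break → 6 h 6 min
Sun: 05:41–11:04 = 5 h 23 min; less 30 min break → 4 h 53 min
Total: 5 h 15 min + 4 h 4 min + 6 h 6 min + 4 h 53 min = 20 h 18 min.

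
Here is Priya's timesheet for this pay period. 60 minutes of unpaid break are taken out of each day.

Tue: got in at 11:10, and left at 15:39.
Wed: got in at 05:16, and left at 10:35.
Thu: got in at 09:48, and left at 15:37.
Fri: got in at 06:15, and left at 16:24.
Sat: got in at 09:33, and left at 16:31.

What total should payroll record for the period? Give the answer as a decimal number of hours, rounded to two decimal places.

Tue: 11:10–15:39 = 4 h 29 min; less 60 min break → 3 h 29 min
Wed: 05:16–10:35 = 5 h 19 min; less 60 min break → 4 h 19 min
Thu: 09:48–15:37 = 5 h 49 min; less 60 min break → 4 h 49 min
Fri: 06:15–16:24 = 10 h 9 min; less 60 min break → 9 h 9 min
Sat: 09:33–16:31 = 6 h 58 min; less 60 min break → 5 h 58 min
Total: 3 h 29 min + 4 h 19 min + 4 h 49 min + 9 h 9 min + 5 h 58 min = 27 h 44 min.

27.73 hours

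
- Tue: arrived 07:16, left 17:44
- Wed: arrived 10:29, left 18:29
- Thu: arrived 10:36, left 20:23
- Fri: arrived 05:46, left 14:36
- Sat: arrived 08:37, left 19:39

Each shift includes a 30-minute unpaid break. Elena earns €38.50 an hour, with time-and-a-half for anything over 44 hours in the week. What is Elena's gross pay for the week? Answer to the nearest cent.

Tue: 07:16–17:44 = 10 h 28 min; less 30 min break → 9 h 58 min
Wed: 10:29–18:29 = 8 h 0 min; less 30 min break → 7 h 30 min
Thu: 10:36–20:23 = 9 h 47 min; less 30 min break → 9 h 17 min
Fri: 05:46–14:36 = 8 h 50 min; less 30 min break → 8 h 20 min
Sat: 08:37–19:39 = 11 h 2 min; less 30 min break → 10 h 32 min
Total worked: 45 h 37 min = 2737 min.
Regular 44 h 0 min = 2640 min at €38.50/h; overtime 1 h 37 min = 97 min at €57.75/h.
Pay = (2640 × €38.50 + 97 × €57.75) ÷ 60 = €1787.36.

€1787.36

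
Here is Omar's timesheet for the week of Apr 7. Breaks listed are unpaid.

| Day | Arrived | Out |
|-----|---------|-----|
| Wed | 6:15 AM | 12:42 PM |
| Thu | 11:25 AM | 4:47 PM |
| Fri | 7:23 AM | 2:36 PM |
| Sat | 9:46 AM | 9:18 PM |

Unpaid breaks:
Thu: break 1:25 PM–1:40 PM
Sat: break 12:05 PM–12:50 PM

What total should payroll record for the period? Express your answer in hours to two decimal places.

29.57 hours

Wed: 6:15 AM–12:42 PM = 6 h 27 min
Thu: 11:25 AM–4:47 PM = 5 h 22 min; less 15 min break → 5 h 7 min
Fri: 7:23 AM–2:36 PM = 7 h 13 min
Sat: 9:46 AM–9:18 PM = 11 h 32 min; less 45 min break → 10 h 47 min
Total: 6 h 27 min + 5 h 7 min + 7 h 13 min + 10 h 47 min = 29 h 34 min.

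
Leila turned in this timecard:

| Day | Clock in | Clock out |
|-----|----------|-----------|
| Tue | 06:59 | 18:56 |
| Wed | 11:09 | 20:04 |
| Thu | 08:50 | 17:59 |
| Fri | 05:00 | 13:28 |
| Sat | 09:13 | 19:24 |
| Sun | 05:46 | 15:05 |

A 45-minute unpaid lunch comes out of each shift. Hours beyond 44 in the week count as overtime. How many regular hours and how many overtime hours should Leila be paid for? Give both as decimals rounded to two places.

Tue: 06:59–18:56 = 11 h 57 min; less 45 min break → 11 h 12 min
Wed: 11:09–20:04 = 8 h 55 min; less 45 min break → 8 h 10 min
Thu: 08:50–17:59 = 9 h 9 min; less 45 min break → 8 h 24 min
Fri: 05:00–13:28 = 8 h 28 min; less 45 min break → 7 h 43 min
Sat: 09:13–19:24 = 10 h 11 min; less 45 min break → 9 h 26 min
Sun: 05:46–15:05 = 9 h 19 min; less 45 min break → 8 h 34 min
Total worked: 53 h 29 min = 53.48 h.
Threshold 44 h → overtime 9 h 29 min, regular 44 h 0 min.

Regular 44.00 hours, overtime 9.48 hours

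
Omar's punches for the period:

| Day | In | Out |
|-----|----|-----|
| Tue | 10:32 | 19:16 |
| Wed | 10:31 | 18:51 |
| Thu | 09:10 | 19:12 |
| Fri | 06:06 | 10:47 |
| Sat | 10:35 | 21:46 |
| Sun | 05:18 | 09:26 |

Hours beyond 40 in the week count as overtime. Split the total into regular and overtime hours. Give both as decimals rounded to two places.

Tue: 10:32–19:16 = 8 h 44 min
Wed: 10:31–18:51 = 8 h 20 min
Thu: 09:10–19:12 = 10 h 2 min
Fri: 06:06–10:47 = 4 h 41 min
Sat: 10:35–21:46 = 11 h 11 min
Sun: 05:18–09:26 = 4 h 8 min
Total worked: 47 h 6 min = 47.10 h.
Threshold 40 h → overtime 7 h 6 min, regular 40 h 0 min.

Regular 40.00 hours, overtime 7.10 hours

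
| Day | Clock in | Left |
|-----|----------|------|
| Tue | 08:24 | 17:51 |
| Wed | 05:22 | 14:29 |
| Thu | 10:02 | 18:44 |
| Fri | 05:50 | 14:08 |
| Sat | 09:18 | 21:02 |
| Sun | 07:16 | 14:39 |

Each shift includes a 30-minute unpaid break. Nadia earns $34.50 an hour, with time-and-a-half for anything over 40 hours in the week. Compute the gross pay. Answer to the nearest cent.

$1984.61

Tue: 08:24–17:51 = 9 h 27 min; less 30 min break → 8 h 57 min
Wed: 05:22–14:29 = 9 h 7 min; less 30 min break → 8 h 37 min
Thu: 10:02–18:44 = 8 h 42 min; less 30 min break → 8 h 12 min
Fri: 05:50–14:08 = 8 h 18 min; less 30 min break → 7 h 48 min
Sat: 09:18–21:02 = 11 h 44 min; less 30 min break → 11 h 14 min
Sun: 07:16–14:39 = 7 h 23 min; less 30 min break → 6 h 53 min
Total worked: 51 h 41 min = 3101 min.
Regular 40 h 0 min = 2400 min at $34.50/h; overtime 11 h 41 min = 701 min at $51.75/h.
Pay = (2400 × $34.50 + 701 × $51.75) ÷ 60 = $1984.61.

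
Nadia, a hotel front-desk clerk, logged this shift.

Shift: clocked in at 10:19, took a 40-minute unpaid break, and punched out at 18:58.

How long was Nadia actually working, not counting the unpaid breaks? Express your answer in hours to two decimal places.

7.98 hours

Shift: 10:19–18:58 = 8 h 39 min; less 40 min break → 7 h 59 min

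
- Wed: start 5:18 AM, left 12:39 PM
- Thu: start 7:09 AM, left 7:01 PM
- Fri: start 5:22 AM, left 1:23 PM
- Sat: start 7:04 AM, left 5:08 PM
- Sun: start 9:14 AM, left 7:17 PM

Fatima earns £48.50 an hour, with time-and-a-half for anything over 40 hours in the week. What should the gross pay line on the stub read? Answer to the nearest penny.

Wed: 5:18 AM–12:39 PM = 7 h 21 min
Thu: 7:09 AM–7:01 PM = 11 h 52 min
Fri: 5:22 AM–1:23 PM = 8 h 1 min
Sat: 7:04 AM–5:08 PM = 10 h 4 min
Sun: 9:14 AM–7:17 PM = 10 h 3 min
Total worked: 47 h 21 min = 2841 min.
Regular 40 h 0 min = 2400 min at £48.50/h; overtime 7 h 21 min = 441 min at £72.75/h.
Pay = (2400 × £48.50 + 441 × £72.75) ÷ 60 = £2474.71.

£2474.71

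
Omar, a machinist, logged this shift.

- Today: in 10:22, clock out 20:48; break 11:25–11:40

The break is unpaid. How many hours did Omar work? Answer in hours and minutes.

10 h 11 min

Today: 10:22–20:48 = 10 h 26 min; less 15 min break → 10 h 11 min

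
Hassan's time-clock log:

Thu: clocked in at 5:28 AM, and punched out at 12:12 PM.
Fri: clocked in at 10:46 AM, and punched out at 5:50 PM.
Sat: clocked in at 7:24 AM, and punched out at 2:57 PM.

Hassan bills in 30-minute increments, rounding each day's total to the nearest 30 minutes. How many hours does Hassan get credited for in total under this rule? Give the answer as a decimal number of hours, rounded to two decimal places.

21.00 hours

Thu: 5:28 AM–12:12 PM = 6 h 44 min → rounds to 6 h 30 min
Fri: 10:46 AM–5:50 PM = 7 h 4 min → rounds to 7 h 0 min
Sat: 7:24 AM–2:57 PM = 7 h 33 min → rounds to 7 h 30 min
Total credited: 21 h 0 min.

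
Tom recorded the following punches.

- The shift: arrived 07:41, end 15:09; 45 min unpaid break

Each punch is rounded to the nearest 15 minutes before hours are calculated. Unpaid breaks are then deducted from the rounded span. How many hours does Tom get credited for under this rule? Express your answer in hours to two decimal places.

The shift: in 07:41→07:45, out 15:09→15:15; 7 h 30 min − 45 min = 6 h 45 min

6.75 hours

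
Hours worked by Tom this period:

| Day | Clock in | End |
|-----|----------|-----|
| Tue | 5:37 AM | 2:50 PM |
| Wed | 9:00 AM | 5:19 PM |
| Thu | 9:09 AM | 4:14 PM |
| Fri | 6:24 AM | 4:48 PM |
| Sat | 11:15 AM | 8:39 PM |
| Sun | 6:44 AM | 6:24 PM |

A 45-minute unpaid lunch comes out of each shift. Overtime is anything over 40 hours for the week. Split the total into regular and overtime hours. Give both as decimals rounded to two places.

Tue: 5:37 AM–2:50 PM = 9 h 13 min; less 45 min break → 8 h 28 min
Wed: 9:00 AM–5:19 PM = 8 h 19 min; less 45 min break → 7 h 34 min
Thu: 9:09 AM–4:14 PM = 7 h 5 min; less 45 min break → 6 h 20 min
Fri: 6:24 AM–4:48 PM = 10 h 24 min; less 45 min break → 9 h 39 min
Sat: 11:15 AM–8:39 PM = 9 h 24 min; less 45 min break → 8 h 39 min
Sun: 6:44 AM–6:24 PM = 11 h 40 min; less 45 min break → 10 h 55 min
Total worked: 51 h 35 min = 51.58 h.
Threshold 40 h → overtime 11 h 35 min, regular 40 h 0 min.

Regular 40.00 hours, overtime 11.58 hours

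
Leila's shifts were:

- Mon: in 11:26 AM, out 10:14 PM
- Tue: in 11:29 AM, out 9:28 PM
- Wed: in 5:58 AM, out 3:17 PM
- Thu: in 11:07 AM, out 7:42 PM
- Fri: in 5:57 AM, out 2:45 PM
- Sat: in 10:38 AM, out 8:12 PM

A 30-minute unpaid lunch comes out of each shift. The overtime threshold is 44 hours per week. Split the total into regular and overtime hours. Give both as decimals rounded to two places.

Mon: 11:26 AM–10:14 PM = 10 h 48 min; less 30 min break → 10 h 18 min
Tue: 11:29 AM–9:28 PM = 9 h 59 min; less 30 min break → 9 h 29 min
Wed: 5:58 AM–3:17 PM = 9 h 19 min; less 30 min break → 8 h 49 min
Thu: 11:07 AM–7:42 PM = 8 h 35 min; less 30 min break → 8 h 5 min
Fri: 5:57 AM–2:45 PM = 8 h 48 min; less 30 min break → 8 h 18 min
Sat: 10:38 AM–8:12 PM = 9 h 34 min; less 30 min break → 9 h 4 min
Total worked: 54 h 3 min = 54.05 h.
Threshold 44 h → overtime 10 h 3 min, regular 44 h 0 min.

Regular 44.00 hours, overtime 10.05 hours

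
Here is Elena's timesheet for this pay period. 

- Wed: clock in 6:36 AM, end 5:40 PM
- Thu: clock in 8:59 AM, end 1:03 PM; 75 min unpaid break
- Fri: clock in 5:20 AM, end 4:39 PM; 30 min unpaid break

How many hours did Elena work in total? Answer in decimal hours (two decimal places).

24.70 hours

Wed: 6:36 AM–5:40 PM = 11 h 4 min
Thu: 8:59 AM–1:03 PM = 4 h 4 min; less 75 min break → 2 h 49 min
Fri: 5:20 AM–4:39 PM = 11 h 19 min; less 30 min break → 10 h 49 min
Total: 11 h 4 min + 2 h 49 min + 10 h 49 min = 24 h 42 min.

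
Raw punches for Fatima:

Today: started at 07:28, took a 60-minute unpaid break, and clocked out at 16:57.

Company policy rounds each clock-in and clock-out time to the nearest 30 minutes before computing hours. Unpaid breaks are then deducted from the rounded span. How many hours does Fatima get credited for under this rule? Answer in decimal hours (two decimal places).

Today: in 07:28→07:30, out 16:57→17:00; 9 h 30 min − 60 min = 8 h 30 min

8.50 hours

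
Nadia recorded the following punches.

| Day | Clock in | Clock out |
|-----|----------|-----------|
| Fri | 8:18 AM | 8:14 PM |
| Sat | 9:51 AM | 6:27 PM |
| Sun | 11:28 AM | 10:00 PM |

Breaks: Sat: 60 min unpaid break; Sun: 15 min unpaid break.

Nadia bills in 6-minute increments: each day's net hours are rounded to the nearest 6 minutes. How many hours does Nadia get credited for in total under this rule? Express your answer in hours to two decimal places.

29.80 hours

Fri: 8:18 AM–8:14 PM = 11 h 56 min → rounds to 11 h 54 min
Sat: 9:51 AM–6:27 PM = 8 h 36 min − 60 min = 7 h 36 min → rounds to 7 h 36 min
Sun: 11:28 AM–10:00 PM = 10 h 32 min − 15 min = 10 h 17 min → rounds to 10 h 18 min
Total credited: 29 h 48 min.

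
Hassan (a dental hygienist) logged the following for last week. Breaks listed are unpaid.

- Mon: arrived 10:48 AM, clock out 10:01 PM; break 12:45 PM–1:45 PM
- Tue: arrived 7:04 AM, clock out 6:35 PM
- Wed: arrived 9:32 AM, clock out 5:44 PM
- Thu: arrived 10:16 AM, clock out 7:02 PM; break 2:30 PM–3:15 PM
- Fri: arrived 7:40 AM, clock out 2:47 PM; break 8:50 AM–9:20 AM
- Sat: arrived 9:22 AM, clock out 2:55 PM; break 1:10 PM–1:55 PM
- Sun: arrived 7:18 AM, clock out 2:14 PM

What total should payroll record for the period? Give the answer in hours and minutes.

Mon: 10:48 AM–10:01 PM = 11 h 13 min; less 60 min break → 10 h 13 min
Tue: 7:04 AM–6:35 PM = 11 h 31 min
Wed: 9:32 AM–5:44 PM = 8 h 12 min
Thu: 10:16 AM–7:02 PM = 8 h 46 min; less 45 min break → 8 h 1 min
Fri: 7:40 AM–2:47 PM = 7 h 7 min; less 30 min break → 6 h 37 min
Sat: 9:22 AM–2:55 PM = 5 h 33 min; less 45 min break → 4 h 48 min
Sun: 7:18 AM–2:14 PM = 6 h 56 min
Total: 10 h 13 min + 11 h 31 min + 8 h 12 min + 8 h 1 min + 6 h 37 min + 4 h 48 min + 6 h 56 min = 56 h 18 min.

56 h 18 min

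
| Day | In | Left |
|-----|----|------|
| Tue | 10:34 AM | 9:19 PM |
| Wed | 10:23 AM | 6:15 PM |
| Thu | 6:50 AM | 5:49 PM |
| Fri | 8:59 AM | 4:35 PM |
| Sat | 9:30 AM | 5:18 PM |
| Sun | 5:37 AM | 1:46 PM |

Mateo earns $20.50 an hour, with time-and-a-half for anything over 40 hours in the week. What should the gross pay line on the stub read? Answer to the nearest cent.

$1224.36

Tue: 10:34 AM–9:19 PM = 10 h 45 min
Wed: 10:23 AM–6:15 PM = 7 h 52 min
Thu: 6:50 AM–5:49 PM = 10 h 59 min
Fri: 8:59 AM–4:35 PM = 7 h 36 min
Sat: 9:30 AM–5:18 PM = 7 h 48 min
Sun: 5:37 AM–1:46 PM = 8 h 9 min
Total worked: 53 h 9 min = 3189 min.
Regular 40 h 0 min = 2400 min at $20.50/h; overtime 13 h 9 min = 789 min at $30.75/h.
Pay = (2400 × $20.50 + 789 × $30.75) ÷ 60 = $1224.36.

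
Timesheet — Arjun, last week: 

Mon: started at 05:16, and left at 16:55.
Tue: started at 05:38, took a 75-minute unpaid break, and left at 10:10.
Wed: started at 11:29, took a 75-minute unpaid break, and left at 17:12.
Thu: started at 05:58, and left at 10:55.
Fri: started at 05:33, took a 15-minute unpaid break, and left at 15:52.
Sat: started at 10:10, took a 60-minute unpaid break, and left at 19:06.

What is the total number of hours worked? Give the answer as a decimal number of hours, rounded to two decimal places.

Mon: 05:16–16:55 = 11 h 39 min
Tue: 05:38–10:10 = 4 h 32 min; less 75 min break → 3 h 17 min
Wed: 11:29–17:12 = 5 h 43 min; less 75 min break → 4 h 28 min
Thu: 05:58–10:55 = 4 h 57 min
Fri: 05:33–15:52 = 10 h 19 min; less 15 min break → 10 h 4 min
Sat: 10:10–19:06 = 8 h 56 min; less 60 min break → 7 h 56 min
Total: 11 h 39 min + 3 h 17 min + 4 h 28 min + 4 h 57 min + 10 h 4 min + 7 h 56 min = 42 h 21 min.

42.35 hours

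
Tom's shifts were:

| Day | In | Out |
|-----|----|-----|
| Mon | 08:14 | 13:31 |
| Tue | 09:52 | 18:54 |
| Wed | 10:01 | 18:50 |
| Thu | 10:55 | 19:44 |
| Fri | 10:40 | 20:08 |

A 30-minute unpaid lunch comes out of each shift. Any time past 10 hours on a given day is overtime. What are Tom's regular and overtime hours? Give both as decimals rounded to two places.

Mon: 08:14–13:31 = 5 h 17 min; less 30 min break → 4 h 47 min
Tue: 09:52–18:54 = 9 h 2 min; less 30 min break → 8 h 32 min
Wed: 10:01–18:50 = 8 h 49 min; less 30 min break → 8 h 19 min
Thu: 10:55–19:44 = 8 h 49 min; less 30 min break → 8 h 19 min
Fri: 10:40–20:08 = 9 h 28 min; less 30 min break → 8 h 58 min
Mon reg 4 h 47 min / OT 0 h 0 min; Tue reg 8 h 32 min / OT 0 h 0 min; Wed reg 8 h 19 min / OT 0 h 0 min; Thu reg 8 h 19 min / OT 0 h 0 min; Fri reg 8 h 58 min / OT 0 h 0 min.
Totals: regular 38 h 55 min, overtime 0 h 0 min.

Regular 38.92 hours, overtime 0.00 hours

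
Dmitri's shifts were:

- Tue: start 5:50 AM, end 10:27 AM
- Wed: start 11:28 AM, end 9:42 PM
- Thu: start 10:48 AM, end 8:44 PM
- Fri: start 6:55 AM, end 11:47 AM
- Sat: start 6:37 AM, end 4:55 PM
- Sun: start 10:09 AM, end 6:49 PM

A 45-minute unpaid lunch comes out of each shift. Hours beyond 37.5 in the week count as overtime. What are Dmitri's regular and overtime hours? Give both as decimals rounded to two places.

Regular 37.50 hours, overtime 6.62 hours

Tue: 5:50 AM–10:27 AM = 4 h 37 min; less 45 min break → 3 h 52 min
Wed: 11:28 AM–9:42 PM = 10 h 14 min; less 45 min break → 9 h 29 min
Thu: 10:48 AM–8:44 PM = 9 h 56 min; less 45 min break → 9 h 11 min
Fri: 6:55 AM–11:47 AM = 4 h 52 min; less 45 min break → 4 h 7 min
Sat: 6:37 AM–4:55 PM = 10 h 18 min; less 45 min break → 9 h 33 min
Sun: 10:09 AM–6:49 PM = 8 h 40 min; less 45 min break → 7 h 55 min
Total worked: 44 h 7 min = 44.12 h.
Threshold 37.5 h → overtime 6 h 37 min, regular 37 h 30 min.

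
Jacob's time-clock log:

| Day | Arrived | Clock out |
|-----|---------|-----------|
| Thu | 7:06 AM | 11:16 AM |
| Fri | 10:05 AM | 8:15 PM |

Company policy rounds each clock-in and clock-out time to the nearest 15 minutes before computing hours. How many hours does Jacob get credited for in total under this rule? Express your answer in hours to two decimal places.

Thu: in 7:06 AM→7:00 AM, out 11:16 AM→11:15 AM; 4 h 15 min
Fri: in 10:05 AM→10:00 AM, out 8:15 PM→8:15 PM; 10 h 15 min
Total credited: 14 h 30 min.

14.50 hours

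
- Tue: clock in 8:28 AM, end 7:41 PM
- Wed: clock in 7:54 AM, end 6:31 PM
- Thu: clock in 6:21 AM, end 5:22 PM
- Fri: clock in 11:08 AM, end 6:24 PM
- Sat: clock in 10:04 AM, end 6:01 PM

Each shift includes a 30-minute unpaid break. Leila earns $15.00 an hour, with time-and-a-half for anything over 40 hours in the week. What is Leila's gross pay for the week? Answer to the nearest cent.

$725.25

Tue: 8:28 AM–7:41 PM = 11 h 13 min; less 30 min break → 10 h 43 min
Wed: 7:54 AM–6:31 PM = 10 h 37 min; less 30 min break → 10 h 7 min
Thu: 6:21 AM–5:22 PM = 11 h 1 min; less 30 min break → 10 h 31 min
Fri: 11:08 AM–6:24 PM = 7 h 16 min; less 30 min break → 6 h 46 min
Sat: 10:04 AM–6:01 PM = 7 h 57 min; less 30 min break → 7 h 27 min
Total worked: 45 h 34 min = 2734 min.
Regular 40 h 0 min = 2400 min at $15.00/h; overtime 5 h 34 min = 334 min at $22.50/h.
Pay = (2400 × $15.00 + 334 × $22.50) ÷ 60 = $725.25.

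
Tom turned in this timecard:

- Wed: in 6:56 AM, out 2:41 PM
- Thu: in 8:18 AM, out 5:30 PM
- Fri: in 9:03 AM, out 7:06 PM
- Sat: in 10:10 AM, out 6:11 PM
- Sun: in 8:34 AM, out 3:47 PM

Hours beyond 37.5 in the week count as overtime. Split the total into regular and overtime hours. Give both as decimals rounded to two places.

Wed: 6:56 AM–2:41 PM = 7 h 45 min
Thu: 8:18 AM–5:30 PM = 9 h 12 min
Fri: 9:03 AM–7:06 PM = 10 h 3 min
Sat: 10:10 AM–6:11 PM = 8 h 1 min
Sun: 8:34 AM–3:47 PM = 7 h 13 min
Total worked: 42 h 14 min = 42.23 h.
Threshold 37.5 h → overtime 4 h 44 min, regular 37 h 30 min.

Regular 37.50 hours, overtime 4.73 hours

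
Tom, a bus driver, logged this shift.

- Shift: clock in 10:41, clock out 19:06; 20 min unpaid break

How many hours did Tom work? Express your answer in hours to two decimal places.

8.08 hours

Shift: 10:41–19:06 = 8 h 25 min; less 20 min break → 8 h 5 min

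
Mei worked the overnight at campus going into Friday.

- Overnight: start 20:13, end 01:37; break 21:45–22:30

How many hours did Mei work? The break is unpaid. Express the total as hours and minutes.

Overnight: 20:13 → midnight = 3 h 47 min; midnight → 01:37 = 1 h 37 min; span 5 h 24 min; less 45 min break → 4 h 39 min

4 h 39 min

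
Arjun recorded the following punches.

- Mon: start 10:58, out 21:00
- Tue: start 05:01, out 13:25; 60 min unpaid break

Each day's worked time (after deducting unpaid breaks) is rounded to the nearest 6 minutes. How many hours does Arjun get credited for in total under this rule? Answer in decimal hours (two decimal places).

17.40 hours

Mon: 10:58–21:00 = 10 h 2 min → rounds to 10 h 0 min
Tue: 05:01–13:25 = 8 h 24 min − 60 min = 7 h 24 min → rounds to 7 h 24 min
Total credited: 17 h 24 min.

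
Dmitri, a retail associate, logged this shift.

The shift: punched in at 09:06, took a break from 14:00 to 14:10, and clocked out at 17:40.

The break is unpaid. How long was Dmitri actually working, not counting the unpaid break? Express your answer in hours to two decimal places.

The shift: 09:06–17:40 = 8 h 34 min; less 10 min break → 8 h 24 min

8.40 hours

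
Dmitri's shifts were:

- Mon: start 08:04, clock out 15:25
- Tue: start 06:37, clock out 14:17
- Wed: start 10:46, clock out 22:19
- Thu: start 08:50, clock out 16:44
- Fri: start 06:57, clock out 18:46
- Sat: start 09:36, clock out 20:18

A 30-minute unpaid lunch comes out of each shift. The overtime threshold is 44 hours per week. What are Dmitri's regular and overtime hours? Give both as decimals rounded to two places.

Regular 44.00 hours, overtime 9.98 hours

Mon: 08:04–15:25 = 7 h 21 min; less 30 min break → 6 h 51 min
Tue: 06:37–14:17 = 7 h 40 min; less 30 min break → 7 h 10 min
Wed: 10:46–22:19 = 11 h 33 min; less 30 min break → 11 h 3 min
Thu: 08:50–16:44 = 7 h 54 min; less 30 min break → 7 h 24 min
Fri: 06:57–18:46 = 11 h 49 min; less 30 min break → 11 h 19 min
Sat: 09:36–20:18 = 10 h 42 min; less 30 min break → 10 h 12 min
Total worked: 53 h 59 min = 53.98 h.
Threshold 44 h → overtime 9 h 59 min, regular 44 h 0 min.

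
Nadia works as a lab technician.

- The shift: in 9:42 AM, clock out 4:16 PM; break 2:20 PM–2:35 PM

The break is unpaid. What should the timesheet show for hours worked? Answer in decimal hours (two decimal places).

6.32 hours

The shift: 9:42 AM–4:16 PM = 6 h 34 min; less 15 min break → 6 h 19 min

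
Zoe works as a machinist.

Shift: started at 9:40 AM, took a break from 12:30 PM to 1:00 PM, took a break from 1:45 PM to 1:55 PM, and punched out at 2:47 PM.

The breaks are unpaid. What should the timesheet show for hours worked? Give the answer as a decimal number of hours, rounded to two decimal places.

4.45 hours

Shift: 9:40 AM–2:47 PM = 5 h 7 min; less 40 min break → 4 h 27 min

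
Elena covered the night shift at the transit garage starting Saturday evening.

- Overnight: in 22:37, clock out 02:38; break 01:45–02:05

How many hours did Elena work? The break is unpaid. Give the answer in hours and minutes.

Overnight: 22:37 → midnight = 1 h 23 min; midnight → 02:38 = 2 h 38 min; span 4 h 1 min; less 20 min break → 3 h 41 min

3 h 41 min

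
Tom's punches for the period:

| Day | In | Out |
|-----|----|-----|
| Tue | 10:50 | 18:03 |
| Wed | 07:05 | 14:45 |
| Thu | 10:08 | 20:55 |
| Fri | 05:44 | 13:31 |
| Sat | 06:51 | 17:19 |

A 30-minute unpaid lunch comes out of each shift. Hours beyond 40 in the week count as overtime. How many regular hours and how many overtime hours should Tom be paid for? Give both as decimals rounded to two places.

Tue: 10:50–18:03 = 7 h 13 min; less 30 min break → 6 h 43 min
Wed: 07:05–14:45 = 7 h 40 min; less 30 min break → 7 h 10 min
Thu: 10:08–20:55 = 10 h 47 min; less 30 min break → 10 h 17 min
Fri: 05:44–13:31 = 7 h 47 min; less 30 min break → 7 h 17 min
Sat: 06:51–17:19 = 10 h 28 min; less 30 min break → 9 h 58 min
Total worked: 41 h 25 min = 41.42 h.
Threshold 40 h → overtime 1 h 25 min, regular 40 h 0 min.

Regular 40.00 hours, overtime 1.42 hours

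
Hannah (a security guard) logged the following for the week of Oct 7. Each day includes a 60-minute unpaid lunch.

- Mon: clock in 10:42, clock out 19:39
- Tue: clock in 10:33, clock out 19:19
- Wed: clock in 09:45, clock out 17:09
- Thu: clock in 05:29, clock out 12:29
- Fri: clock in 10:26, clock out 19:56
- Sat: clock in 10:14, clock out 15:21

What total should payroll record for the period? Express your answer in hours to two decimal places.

40.73 hours

Mon: 10:42–19:39 = 8 h 57 min; less 60 min break → 7 h 57 min
Tue: 10:33–19:19 = 8 h 46 min; less 60 min break → 7 h 46 min
Wed: 09:45–17:09 = 7 h 24 min; less 60 min break → 6 h 24 min
Thu: 05:29–12:29 = 7 h 0 min; less 60 min break → 6 h 0 min
Fri: 10:26–19:56 = 9 h 30 min; less 60 min break → 8 h 30 min
Sat: 10:14–15:21 = 5 h 7 min; less 60 min break → 4 h 7 min
Total: 7 h 57 min + 7 h 46 min + 6 h 24 min + 6 h 0 min + 8 h 30 min + 4 h 7 min = 40 h 44 min.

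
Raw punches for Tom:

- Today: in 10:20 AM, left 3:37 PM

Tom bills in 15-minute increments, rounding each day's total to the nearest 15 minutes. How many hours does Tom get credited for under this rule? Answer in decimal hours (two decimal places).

5.25 hours

Today: 10:20 AM–3:37 PM = 5 h 17 min → rounds to 5 h 15 min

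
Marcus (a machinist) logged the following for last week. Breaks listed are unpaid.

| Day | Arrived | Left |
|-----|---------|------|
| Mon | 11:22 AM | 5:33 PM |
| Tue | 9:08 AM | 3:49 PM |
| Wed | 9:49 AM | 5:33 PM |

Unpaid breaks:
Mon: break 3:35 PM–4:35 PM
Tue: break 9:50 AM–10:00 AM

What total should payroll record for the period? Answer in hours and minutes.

Mon: 11:22 AM–5:33 PM = 6 h 11 min; less 60 min break → 5 h 11 min
Tue: 9:08 AM–3:49 PM = 6 h 41 min; less 10 min break → 6 h 31 min
Wed: 9:49 AM–5:33 PM = 7 h 44 min
Total: 5 h 11 min + 6 h 31 min + 7 h 44 min = 19 h 26 min.

19 h 26 min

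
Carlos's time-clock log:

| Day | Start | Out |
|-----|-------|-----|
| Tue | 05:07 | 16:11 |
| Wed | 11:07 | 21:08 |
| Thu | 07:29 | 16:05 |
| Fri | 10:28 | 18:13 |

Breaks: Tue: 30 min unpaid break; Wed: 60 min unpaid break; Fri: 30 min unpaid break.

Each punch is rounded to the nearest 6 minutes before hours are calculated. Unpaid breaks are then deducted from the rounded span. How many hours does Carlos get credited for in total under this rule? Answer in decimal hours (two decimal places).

Tue: in 05:07→05:06, out 16:11→16:12; 11 h 6 min − 30 min = 10 h 36 min
Wed: in 11:07→11:06, out 21:08→21:06; 10 h 0 min − 60 min = 9 h 0 min
Thu: in 07:29→07:30, out 16:05→16:06; 8 h 36 min
Fri: in 10:28→10:30, out 18:13→18:12; 7 h 42 min − 30 min = 7 h 12 min
Total credited: 35 h 24 min.

35.40 hours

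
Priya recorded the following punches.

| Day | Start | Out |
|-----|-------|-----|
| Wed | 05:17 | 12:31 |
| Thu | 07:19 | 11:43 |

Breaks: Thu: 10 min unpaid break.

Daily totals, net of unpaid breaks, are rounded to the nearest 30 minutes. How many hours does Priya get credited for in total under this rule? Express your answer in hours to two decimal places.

Wed: 05:17–12:31 = 7 h 14 min → rounds to 7 h 0 min
Thu: 07:19–11:43 = 4 h 24 min − 10 min = 4 h 14 min → rounds to 4 h 0 min
Total credited: 11 h 0 min.

11.00 hours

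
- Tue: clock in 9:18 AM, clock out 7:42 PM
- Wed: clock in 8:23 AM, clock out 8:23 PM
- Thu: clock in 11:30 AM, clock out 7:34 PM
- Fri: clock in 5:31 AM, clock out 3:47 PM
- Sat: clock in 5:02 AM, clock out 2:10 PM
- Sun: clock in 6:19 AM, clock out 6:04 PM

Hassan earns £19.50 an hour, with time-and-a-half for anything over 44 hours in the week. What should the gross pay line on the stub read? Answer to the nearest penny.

Tue: 9:18 AM–7:42 PM = 10 h 24 min
Wed: 8:23 AM–8:23 PM = 12 h 0 min
Thu: 11:30 AM–7:34 PM = 8 h 4 min
Fri: 5:31 AM–3:47 PM = 10 h 16 min
Sat: 5:02 AM–2:10 PM = 9 h 8 min
Sun: 6:19 AM–6:04 PM = 11 h 45 min
Total worked: 61 h 37 min = 3697 min.
Regular 44 h 0 min = 2640 min at £19.50/h; overtime 17 h 37 min = 1057 min at £29.25/h.
Pay = (2640 × £19.50 + 1057 × £29.25) ÷ 60 = £1373.29.

£1373.29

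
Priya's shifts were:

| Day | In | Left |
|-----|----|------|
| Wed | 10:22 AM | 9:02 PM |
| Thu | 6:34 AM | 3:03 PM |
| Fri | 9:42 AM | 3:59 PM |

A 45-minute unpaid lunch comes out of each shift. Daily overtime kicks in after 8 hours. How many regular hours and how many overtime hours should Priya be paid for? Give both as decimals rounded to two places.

Regular 21.27 hours, overtime 1.92 hours

Wed: 10:22 AM–9:02 PM = 10 h 40 min; less 45 min break → 9 h 55 min
Thu: 6:34 AM–3:03 PM = 8 h 29 min; less 45 min break → 7 h 44 min
Fri: 9:42 AM–3:59 PM = 6 h 17 min; less 45 min break → 5 h 32 min
Wed reg 8 h 0 min / OT 1 h 55 min; Thu reg 7 h 44 min / OT 0 h 0 min; Fri reg 5 h 32 min / OT 0 h 0 min.
Totals: regular 21 h 16 min, overtime 1 h 55 min.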